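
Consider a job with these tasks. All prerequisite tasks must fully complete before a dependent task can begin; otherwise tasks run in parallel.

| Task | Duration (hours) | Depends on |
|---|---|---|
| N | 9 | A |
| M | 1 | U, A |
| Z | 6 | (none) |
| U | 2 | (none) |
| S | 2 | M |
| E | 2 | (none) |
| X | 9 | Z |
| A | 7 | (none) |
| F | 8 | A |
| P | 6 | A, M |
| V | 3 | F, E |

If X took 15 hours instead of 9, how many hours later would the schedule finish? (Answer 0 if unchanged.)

3

The binding path is A→F→V = 7+8+3 = 18; finish at 18 hours.
X is off the critical path — its longest chain is 15 hours, giving 3 of slack.
The binding chain switches to Z→X = 6+15 = 21; finish 21 hours.
Change in finish: 21 − 18 = +3 hours.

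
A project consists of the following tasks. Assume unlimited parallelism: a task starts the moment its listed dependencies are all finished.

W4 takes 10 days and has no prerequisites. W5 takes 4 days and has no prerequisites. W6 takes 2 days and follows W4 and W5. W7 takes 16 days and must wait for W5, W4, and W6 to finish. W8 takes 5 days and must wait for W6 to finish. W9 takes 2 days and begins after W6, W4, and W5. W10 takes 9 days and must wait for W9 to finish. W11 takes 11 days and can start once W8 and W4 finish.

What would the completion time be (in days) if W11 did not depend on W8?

28

Before: longest chain W4→W6→W7 = 10+2+16 = 28, finish 28.
Without W8→W11, W11's earliest start moves from 17 to 10.
New critical path: W4→W6→W7 = 10+2+16 = 28 ⇒ 28 days.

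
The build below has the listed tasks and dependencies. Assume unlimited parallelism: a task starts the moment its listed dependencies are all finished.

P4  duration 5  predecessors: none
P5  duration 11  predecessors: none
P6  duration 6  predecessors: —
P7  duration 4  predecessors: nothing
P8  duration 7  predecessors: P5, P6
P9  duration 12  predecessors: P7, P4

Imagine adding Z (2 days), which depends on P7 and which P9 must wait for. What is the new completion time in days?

18

Originally the schedule takes 18 days.
With Z inserted, P9 now waits for max(P7, P4, Z).
New critical path: P5→P8 = 11+7 = 18 ⇒ 18 days.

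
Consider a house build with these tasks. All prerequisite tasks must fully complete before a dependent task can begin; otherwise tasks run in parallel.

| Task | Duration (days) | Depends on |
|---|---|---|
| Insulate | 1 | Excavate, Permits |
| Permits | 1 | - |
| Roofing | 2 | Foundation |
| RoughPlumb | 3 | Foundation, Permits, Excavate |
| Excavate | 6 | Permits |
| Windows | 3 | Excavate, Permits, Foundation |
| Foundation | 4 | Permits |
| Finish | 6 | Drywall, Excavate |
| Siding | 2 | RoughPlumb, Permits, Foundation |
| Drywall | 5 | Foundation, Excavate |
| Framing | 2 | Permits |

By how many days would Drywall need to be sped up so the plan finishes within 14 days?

4

Current finish: 18 days; target: 14.
Drywall is on every critical path, so each day cut from Drywall cuts the finish by one (this holds down to a finish of 14).
Need 18 − 14 = 4 days off Drywall → Drywall becomes 1 day, finish becomes 14.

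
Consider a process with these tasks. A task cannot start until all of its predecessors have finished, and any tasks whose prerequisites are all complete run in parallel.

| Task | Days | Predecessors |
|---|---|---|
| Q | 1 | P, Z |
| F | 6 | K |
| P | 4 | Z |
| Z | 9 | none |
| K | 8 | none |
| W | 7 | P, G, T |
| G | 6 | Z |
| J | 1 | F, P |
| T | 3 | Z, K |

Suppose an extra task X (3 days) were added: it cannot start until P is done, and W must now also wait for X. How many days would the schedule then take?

Originally the schedule takes 22 days.
With X inserted, W now waits for max(P, G, T, X).
New critical path: Z→P→X→W = 9+4+3+7 = 23 ⇒ 23 days.

23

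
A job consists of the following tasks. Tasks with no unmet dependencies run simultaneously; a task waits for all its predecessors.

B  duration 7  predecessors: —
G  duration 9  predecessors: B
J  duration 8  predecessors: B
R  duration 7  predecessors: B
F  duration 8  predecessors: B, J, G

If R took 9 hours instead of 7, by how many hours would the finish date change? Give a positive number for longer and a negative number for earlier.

0

As given, the longest chain is B→G→F = 7+9+8 = 24, so the finish is 24 hours.
R has 10 hours of float (longest path through it is 14).
No other chain overtakes it, so the finish is 24 hours.
Change in finish: 24 − 24 = +0 hours.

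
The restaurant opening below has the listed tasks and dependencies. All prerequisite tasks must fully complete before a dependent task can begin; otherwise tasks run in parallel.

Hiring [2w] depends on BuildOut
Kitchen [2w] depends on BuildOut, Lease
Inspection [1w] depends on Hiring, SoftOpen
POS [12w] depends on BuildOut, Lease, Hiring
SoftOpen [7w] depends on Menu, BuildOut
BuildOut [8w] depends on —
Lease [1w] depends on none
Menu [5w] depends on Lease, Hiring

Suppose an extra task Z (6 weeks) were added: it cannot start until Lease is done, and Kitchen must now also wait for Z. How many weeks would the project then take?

Originally the project takes 23 weeks.
With Z inserted, Kitchen now waits for max(BuildOut, Lease, Z).
New critical path: BuildOut→Hiring→Menu→SoftOpen→Inspection = 8+2+5+7+1 = 23 ⇒ 23 weeks.

23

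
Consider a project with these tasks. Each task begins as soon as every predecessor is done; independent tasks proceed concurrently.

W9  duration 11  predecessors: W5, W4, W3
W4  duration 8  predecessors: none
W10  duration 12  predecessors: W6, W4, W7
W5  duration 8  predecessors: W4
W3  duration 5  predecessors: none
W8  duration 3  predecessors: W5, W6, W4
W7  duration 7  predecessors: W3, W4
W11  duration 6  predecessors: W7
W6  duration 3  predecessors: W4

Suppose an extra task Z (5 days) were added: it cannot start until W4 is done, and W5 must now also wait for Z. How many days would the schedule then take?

32

Originally the schedule takes 27 days.
With Z inserted, W5 now waits for max(W4, Z).
New critical path: W4→Z→W5→W9 = 8+5+8+11 = 32 ⇒ 32 days.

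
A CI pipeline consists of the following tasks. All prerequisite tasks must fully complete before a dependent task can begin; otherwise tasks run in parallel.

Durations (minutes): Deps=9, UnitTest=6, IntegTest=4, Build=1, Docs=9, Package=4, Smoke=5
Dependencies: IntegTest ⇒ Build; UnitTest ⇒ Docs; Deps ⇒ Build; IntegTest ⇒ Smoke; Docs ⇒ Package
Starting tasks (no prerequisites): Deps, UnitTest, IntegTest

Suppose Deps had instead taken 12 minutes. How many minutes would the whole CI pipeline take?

19

Baseline: UnitTest→Docs→Package = 6+9+4 = 19 → 19 minutes.
Deps has 9 minutes of float (longest path through it is 10).
The critical path is still UnitTest→Docs→Package; finish is now 19 minutes.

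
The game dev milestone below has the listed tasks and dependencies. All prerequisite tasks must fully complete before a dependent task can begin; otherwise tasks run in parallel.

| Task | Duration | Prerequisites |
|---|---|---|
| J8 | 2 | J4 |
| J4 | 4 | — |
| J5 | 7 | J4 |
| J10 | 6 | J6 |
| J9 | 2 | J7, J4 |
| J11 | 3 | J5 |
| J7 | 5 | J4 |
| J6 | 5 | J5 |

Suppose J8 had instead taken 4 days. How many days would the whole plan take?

As given, the longest chain is J4→J5→J6→J10 = 4+7+5+6 = 22, so the finish is 22 days.
J8 is off the critical path — its longest chain is 6 days, giving 16 of slack.
The critical path is still J4→J5→J6→J10; finish is now 22 days.

22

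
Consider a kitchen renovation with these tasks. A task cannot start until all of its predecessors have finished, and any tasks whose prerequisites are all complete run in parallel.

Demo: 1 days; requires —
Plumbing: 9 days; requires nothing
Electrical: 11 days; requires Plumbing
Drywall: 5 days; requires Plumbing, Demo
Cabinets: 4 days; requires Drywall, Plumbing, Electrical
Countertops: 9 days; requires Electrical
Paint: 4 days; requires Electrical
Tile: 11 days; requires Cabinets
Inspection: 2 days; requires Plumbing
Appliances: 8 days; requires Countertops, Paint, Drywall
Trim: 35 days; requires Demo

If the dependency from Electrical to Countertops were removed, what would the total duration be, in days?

Original critical path: Plumbing→Electrical→Countertops→Appliances = 9+11+9+8 = 37 ⇒ 37 days.
Without Electrical→Countertops, Countertops's earliest start moves from 20 to 0.
After: Demo→Trim = 1+35 = 36 → 36 days.

36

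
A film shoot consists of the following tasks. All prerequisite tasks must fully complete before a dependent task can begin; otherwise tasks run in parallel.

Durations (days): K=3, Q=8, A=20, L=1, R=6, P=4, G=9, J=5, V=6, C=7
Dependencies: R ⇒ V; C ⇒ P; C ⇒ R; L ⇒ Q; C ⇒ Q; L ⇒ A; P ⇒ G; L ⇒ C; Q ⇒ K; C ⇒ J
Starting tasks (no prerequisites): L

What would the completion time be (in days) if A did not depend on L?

With the dependency in place, L→C→P→G = 1+7+4+9 = 21 sets the finish at 21 days.
Without L→A, A's earliest start moves from 1 to 0.
New critical path: L→C→P→G = 1+7+4+9 = 21 ⇒ 21 days.

21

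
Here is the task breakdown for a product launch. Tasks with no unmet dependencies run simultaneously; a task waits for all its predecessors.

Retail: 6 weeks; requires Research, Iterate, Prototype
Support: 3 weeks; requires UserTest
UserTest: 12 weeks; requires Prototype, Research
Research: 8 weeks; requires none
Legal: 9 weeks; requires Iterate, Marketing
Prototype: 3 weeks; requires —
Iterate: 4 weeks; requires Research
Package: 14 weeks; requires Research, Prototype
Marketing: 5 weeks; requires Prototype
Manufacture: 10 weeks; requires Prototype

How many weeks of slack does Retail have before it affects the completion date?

5

The longest chain is Research→UserTest→Support = 8+12+3 = 23; overall finish 23 weeks.
The longest chain containing Retail totals 18 weeks.
Float = 23 − 18 = 5.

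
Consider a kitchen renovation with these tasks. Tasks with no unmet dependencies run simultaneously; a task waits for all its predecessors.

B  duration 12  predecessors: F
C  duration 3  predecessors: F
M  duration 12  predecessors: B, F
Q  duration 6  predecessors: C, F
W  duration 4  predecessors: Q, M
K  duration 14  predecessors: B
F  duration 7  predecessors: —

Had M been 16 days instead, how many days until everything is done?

Baseline: F→B→M→W = 7+12+12+4 = 35 → 35 days.
M lies on that path, so at 16 days the path becomes 39 days.
No other chain overtakes it, so the finish is 39 days.

39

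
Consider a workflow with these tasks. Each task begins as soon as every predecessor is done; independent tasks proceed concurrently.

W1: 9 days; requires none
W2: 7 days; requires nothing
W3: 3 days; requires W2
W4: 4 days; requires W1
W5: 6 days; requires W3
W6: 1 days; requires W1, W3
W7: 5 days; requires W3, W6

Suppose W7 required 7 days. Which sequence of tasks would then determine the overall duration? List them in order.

Actual critical path: W2→W3→W6→W7 = 7+3+1+5 = 16 ⇒ 16 days.
W7 lies on that path, so at 7 days the path becomes 18 days.
That remains the longest chain; total 18 days.

W2, W3, W6, W7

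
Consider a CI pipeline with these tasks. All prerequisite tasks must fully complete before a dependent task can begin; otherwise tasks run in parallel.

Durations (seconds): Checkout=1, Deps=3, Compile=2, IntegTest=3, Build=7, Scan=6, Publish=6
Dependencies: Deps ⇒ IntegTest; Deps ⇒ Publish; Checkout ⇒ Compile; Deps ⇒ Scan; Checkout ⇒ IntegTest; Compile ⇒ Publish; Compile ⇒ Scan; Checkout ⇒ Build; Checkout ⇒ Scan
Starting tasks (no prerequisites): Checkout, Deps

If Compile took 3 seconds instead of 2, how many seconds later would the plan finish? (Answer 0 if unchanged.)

Critical path before the change: Checkout→Compile→Scan = 1+2+6 = 9 giving 9 seconds.
Compile is on the critical path; changing it to 3 makes that path 10 seconds.
That remains the longest chain; total 10 seconds.
Change in finish: 10 − 9 = +1 seconds.

1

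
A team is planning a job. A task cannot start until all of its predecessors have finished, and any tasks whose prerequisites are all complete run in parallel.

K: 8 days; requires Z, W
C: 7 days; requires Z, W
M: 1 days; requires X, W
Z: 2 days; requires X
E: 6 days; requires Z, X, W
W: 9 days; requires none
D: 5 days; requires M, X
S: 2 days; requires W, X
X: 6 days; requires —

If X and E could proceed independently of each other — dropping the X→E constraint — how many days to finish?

17

Before: longest chain W→K = 9+8 = 17, finish 17.
Dropping X→E doesn't change E's earliest start (9); another predecessor still binds.
After: W→K = 9+8 = 17 → 17 days.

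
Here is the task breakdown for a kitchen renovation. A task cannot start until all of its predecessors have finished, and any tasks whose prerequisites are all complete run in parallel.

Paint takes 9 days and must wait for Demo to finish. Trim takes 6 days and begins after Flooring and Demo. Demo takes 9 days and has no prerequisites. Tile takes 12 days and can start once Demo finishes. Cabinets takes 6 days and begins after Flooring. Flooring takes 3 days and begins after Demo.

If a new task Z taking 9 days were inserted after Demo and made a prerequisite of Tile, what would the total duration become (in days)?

Originally the plan takes 21 days.
With Z inserted, Tile now waits for max(Demo, Z).
New critical path: Demo→Z→Tile = 9+9+12 = 30 ⇒ 30 days.

30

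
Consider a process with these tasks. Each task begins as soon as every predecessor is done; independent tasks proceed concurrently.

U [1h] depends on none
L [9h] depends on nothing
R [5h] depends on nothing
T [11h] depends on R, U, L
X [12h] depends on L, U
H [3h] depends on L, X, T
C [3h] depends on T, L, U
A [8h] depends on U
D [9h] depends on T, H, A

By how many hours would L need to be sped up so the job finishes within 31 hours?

Current finish: 33 hours; target: 31.
L is on every critical path, so each hour cut from L cuts the finish by one (this holds down to a finish of 28).
Need 33 − 31 = 2 hours off L → L becomes 7 hours, finish becomes 31.

2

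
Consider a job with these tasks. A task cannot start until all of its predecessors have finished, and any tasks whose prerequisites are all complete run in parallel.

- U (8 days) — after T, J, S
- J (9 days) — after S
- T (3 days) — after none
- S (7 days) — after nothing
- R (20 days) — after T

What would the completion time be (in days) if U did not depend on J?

Original critical path: S→J→U = 7+9+8 = 24 ⇒ 24 days.
Without J→U, U's earliest start moves from 16 to 7.
New critical path: T→R = 3+20 = 23 ⇒ 23 days.

23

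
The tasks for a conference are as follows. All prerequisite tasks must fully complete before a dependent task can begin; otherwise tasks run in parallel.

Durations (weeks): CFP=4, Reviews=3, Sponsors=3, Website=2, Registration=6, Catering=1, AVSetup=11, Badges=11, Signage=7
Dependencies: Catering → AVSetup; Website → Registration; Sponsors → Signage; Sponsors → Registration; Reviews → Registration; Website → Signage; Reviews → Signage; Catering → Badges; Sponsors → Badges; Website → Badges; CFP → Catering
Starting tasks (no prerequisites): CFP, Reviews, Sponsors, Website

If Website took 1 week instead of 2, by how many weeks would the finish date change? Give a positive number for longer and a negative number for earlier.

0

The binding path is CFP→Catering→AVSetup = 4+1+11 = 16; finish at 16 weeks.
Website is off the critical path — its longest chain is 13 weeks, giving 3 of slack.
That remains the longest chain; total 16 weeks.
Change in finish: 16 − 16 = +0 weeks.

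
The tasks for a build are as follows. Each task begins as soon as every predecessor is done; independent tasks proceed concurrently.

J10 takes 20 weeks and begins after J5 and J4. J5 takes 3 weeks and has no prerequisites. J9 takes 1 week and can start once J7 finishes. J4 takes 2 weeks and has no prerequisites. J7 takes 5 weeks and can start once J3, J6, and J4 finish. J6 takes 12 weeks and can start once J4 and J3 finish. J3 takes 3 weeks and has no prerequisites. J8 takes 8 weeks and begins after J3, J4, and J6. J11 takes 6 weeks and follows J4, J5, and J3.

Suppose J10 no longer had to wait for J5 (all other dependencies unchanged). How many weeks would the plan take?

Before: longest chain J3→J6→J8 = 3+12+8 = 23, finish 23.
Without J5→J10, J10's earliest start moves from 3 to 2.
After: J3→J6→J8 = 3+12+8 = 23 → 23 weeks.

23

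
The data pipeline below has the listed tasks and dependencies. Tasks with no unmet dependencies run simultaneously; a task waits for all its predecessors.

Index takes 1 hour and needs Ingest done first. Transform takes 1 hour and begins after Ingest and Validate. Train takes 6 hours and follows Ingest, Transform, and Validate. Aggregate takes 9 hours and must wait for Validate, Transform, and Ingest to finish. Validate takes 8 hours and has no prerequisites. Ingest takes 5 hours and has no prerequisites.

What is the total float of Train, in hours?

3

Critical path: Validate→Transform→Aggregate = 8+1+9 = 18, so the finish is 18 hours.
Train finishes as early as 15 and must finish by 18.
So Train can slip 18 − 15 = 3 hours.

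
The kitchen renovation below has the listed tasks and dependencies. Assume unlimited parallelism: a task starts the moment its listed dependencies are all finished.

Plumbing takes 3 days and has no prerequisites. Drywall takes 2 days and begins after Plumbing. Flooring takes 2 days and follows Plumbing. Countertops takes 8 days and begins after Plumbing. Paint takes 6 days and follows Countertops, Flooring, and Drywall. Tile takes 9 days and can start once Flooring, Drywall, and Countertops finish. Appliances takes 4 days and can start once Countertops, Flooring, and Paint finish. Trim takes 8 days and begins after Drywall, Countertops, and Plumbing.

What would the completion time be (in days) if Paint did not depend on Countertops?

20

Original critical path: Plumbing→Countertops→Paint→Appliances = 3+8+6+4 = 21 ⇒ 21 days.
Without Countertops→Paint, Paint's earliest start moves from 11 to 5.
New critical path: Plumbing→Countertops→Tile = 3+8+9 = 20 ⇒ 20 days.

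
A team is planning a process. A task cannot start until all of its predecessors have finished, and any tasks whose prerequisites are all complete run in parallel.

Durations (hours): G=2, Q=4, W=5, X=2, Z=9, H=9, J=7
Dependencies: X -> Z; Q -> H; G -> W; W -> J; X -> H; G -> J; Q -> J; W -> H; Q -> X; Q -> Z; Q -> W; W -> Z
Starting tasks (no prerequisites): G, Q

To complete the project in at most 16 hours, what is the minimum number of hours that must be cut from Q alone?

2

Current finish: 18 hours; target: 16.
Q is on every critical path, so each hour cut from Q cuts the finish by one (this holds down to a finish of 16).
Need 18 − 16 = 2 hours off Q → Q becomes 2 hours, finish becomes 16.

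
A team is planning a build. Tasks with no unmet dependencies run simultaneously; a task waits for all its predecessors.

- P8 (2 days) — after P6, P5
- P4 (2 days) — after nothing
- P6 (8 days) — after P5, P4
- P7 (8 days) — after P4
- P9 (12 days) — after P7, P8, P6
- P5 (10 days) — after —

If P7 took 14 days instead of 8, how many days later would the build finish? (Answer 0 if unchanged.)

Actual critical path: P5→P6→P8→P9 = 10+8+2+12 = 32 ⇒ 32 days.
P7 is off the critical path — its longest chain is 22 days, giving 10 of slack.
The critical path is still P5→P6→P8→P9; finish is now 32 days.
Change in finish: 32 − 32 = +0 days.

0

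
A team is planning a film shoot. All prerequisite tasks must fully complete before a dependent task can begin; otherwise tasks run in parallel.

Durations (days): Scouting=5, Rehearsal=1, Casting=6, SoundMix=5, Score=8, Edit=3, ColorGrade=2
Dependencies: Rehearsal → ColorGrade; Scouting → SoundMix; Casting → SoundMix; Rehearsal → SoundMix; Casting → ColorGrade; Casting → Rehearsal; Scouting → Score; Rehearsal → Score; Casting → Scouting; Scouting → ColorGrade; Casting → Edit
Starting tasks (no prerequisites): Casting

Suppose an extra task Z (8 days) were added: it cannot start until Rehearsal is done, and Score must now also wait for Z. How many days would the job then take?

Originally the job takes 19 days.
With Z inserted, Score now waits for max(Rehearsal, Scouting, Z).
New critical path: Casting→Rehearsal→Z→Score = 6+1+8+8 = 23 ⇒ 23 days.

23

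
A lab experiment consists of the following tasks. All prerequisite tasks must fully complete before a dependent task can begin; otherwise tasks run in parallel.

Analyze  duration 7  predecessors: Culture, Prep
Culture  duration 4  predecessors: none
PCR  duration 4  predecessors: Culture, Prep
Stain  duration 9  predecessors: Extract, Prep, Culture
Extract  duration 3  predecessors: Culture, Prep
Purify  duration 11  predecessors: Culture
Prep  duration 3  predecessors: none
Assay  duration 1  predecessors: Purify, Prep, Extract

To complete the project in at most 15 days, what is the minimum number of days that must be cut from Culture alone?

Current finish: 16 days; target: 15.
Culture is on every critical path, so each day cut from Culture cuts the finish by one (this holds down to a finish of 15).
Need 16 − 15 = 1 day off Culture → Culture becomes 3 days, finish becomes 15.

1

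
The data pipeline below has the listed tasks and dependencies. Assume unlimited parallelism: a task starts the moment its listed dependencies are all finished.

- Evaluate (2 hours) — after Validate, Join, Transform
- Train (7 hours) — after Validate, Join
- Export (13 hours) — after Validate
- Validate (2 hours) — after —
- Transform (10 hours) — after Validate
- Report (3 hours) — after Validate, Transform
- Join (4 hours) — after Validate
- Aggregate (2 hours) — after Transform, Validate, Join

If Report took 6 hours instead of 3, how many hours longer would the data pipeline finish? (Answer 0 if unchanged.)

Actual critical path: Validate→Transform→Report = 2+10+3 = 15 ⇒ 15 hours.
Report is on the critical path; changing it to 6 makes that path 18 hours.
No other chain overtakes it, so the finish is 18 hours.
Change in finish: 18 − 15 = +3 hours.

3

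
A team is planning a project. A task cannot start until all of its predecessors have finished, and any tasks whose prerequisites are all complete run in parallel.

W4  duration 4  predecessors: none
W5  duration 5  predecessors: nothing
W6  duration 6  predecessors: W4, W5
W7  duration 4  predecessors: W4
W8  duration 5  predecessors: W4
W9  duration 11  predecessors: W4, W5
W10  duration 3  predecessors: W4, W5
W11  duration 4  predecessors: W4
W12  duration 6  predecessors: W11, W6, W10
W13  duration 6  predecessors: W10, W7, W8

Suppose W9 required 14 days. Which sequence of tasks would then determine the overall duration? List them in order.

W5, W9

As given, the longest chain is W5→W6→W12 = 5+6+6 = 17, so the finish is 17 days.
The longest path through W9 is only 16 days, so W9 has float 1.
Now W5→W9 = 5+14 = 19 is longest, so the finish becomes 19 days.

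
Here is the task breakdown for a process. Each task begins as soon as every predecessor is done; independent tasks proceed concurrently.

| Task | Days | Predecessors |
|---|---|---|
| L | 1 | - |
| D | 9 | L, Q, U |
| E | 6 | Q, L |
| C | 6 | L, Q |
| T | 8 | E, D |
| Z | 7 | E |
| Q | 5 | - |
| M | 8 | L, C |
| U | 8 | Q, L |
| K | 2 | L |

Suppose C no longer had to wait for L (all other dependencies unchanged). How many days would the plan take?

With the dependency in place, Q→U→D→T = 5+8+9+8 = 30 sets the finish at 30 days.
Dropping L→C doesn't change C's earliest start (5); another predecessor still binds.
After: Q→U→D→T = 5+8+9+8 = 30 → 30 days.

30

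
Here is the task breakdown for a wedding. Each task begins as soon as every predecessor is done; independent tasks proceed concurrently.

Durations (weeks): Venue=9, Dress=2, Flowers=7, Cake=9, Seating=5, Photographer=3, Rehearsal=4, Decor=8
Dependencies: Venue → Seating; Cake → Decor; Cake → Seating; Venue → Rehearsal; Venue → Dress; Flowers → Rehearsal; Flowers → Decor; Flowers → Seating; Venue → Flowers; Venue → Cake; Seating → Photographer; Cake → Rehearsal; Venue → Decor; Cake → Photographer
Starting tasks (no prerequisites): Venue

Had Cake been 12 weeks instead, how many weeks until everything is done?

29

Actual critical path: Venue→Cake→Seating→Photographer = 9+9+5+3 = 26 ⇒ 26 weeks.
Cake lies on that path, so at 12 weeks the path becomes 29 weeks.
No other chain overtakes it, so the finish is 29 weeks.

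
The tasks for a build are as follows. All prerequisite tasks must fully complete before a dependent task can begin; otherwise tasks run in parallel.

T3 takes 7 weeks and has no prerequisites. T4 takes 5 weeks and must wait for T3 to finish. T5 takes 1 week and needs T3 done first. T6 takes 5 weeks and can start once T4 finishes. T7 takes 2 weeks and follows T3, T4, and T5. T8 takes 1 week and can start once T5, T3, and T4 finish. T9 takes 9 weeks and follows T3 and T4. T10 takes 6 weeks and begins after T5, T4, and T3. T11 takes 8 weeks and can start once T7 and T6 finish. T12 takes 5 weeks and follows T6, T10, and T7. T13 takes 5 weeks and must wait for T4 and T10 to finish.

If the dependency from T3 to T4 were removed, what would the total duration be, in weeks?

Before: longest chain T3→T4→T6→T11 = 7+5+5+8 = 25, finish 25.
Without T3→T4, T4's earliest start moves from 7 to 0.
The longest chain is now T3→T5→T10→T12 = 7+1+6+5 = 19, so the job takes 19 weeks.

19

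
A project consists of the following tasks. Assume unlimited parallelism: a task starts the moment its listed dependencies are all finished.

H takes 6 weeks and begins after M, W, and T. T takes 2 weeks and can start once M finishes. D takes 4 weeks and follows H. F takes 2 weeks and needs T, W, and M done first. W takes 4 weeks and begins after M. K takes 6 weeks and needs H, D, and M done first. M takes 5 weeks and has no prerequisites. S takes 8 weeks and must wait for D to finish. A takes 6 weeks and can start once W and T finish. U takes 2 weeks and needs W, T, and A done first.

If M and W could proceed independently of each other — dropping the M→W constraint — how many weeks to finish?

Original critical path: M→W→H→D→S = 5+4+6+4+8 = 27 ⇒ 27 weeks.
Without M→W, W's earliest start moves from 5 to 0.
After: M→T→H→D→S = 5+2+6+4+8 = 25 → 25 weeks.

25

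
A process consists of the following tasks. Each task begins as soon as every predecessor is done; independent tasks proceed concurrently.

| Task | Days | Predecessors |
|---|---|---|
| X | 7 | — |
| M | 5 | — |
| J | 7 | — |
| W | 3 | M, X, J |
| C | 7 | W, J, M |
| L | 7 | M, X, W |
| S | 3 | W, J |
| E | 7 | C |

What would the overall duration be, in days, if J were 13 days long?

30

The binding path is J→W→C→E = 7+3+7+7 = 24; finish at 24 days.
Since J is critical, the +6 change carries straight to that chain (now 30 days).
The critical path is still J→W→C→E; finish is now 30 days.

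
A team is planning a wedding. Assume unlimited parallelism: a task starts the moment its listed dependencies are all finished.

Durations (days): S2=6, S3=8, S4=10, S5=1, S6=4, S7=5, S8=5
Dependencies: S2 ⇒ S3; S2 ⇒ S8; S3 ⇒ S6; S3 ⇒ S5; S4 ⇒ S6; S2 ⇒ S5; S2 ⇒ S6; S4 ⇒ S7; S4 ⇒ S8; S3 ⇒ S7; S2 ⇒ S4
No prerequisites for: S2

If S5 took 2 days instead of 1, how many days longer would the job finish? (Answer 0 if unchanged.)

The binding path is S2→S4→S7 = 6+10+5 = 21; finish at 21 days.
S5 has 6 days of float (longest path through it is 15).
That remains the longest chain; total 21 days.
Change in finish: 21 − 21 = +0 days.

0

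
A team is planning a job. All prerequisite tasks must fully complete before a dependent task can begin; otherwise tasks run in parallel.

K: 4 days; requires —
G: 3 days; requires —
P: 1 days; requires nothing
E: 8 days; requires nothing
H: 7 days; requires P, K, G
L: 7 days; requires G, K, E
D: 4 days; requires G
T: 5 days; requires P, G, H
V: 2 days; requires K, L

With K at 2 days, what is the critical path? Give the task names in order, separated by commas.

E, L, V

Baseline: E→L→V = 8+7+2 = 17 → 17 days.
The longest path through K is only 16 days, so K has float 1.
The critical path is still E→L→V; finish is now 17 days.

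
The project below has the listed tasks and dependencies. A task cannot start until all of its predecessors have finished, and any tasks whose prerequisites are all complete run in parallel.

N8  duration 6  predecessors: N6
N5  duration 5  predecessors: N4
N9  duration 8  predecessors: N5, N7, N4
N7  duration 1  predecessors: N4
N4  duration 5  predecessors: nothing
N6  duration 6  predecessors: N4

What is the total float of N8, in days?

1

N4→N5→N9 = 5+5+8 = 18 sets the makespan at 18 days.
The longest chain containing N8 totals 17 days.
Slack of N8 = 12 − 11 = 1 day.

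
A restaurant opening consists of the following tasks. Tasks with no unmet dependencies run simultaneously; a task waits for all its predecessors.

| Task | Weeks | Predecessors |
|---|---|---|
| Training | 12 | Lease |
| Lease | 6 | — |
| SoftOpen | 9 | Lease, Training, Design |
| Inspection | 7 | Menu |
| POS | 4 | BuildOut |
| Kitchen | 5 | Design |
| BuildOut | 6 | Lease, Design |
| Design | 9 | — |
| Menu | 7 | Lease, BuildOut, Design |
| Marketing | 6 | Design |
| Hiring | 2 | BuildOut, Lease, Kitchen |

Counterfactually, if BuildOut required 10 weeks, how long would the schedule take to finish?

Baseline: Design→BuildOut→Menu→Inspection = 9+6+7+7 = 29 → 29 weeks.
BuildOut lies on that path, so at 10 weeks the path becomes 33 weeks.
The critical path is still Design→BuildOut→Menu→Inspection; finish is now 33 weeks.

33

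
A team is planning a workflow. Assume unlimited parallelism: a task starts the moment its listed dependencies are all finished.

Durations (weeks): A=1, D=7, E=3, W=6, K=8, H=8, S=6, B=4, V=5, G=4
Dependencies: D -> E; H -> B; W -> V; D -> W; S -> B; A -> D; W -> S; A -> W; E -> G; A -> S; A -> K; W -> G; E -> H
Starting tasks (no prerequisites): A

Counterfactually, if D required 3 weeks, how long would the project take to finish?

As given, the longest chain is A→D→W→S→B = 1+7+6+6+4 = 24, so the finish is 24 weeks.
Since D is critical, the -4 change carries straight to that chain (now 20 weeks).
No other chain overtakes it, so the finish is 20 weeks.

20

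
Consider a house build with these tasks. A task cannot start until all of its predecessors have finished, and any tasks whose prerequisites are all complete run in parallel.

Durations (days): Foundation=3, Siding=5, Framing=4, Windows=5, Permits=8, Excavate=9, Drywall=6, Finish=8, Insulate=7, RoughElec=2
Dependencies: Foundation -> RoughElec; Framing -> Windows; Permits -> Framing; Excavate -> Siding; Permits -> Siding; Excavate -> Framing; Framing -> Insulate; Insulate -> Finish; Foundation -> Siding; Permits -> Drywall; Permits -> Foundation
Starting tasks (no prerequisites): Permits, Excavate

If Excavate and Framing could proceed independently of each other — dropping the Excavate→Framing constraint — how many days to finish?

27

Original critical path: Excavate→Framing→Insulate→Finish = 9+4+7+8 = 28 ⇒ 28 days.
Without Excavate→Framing, Framing's earliest start moves from 9 to 8.
New critical path: Permits→Framing→Insulate→Finish = 8+4+7+8 = 27 ⇒ 27 days.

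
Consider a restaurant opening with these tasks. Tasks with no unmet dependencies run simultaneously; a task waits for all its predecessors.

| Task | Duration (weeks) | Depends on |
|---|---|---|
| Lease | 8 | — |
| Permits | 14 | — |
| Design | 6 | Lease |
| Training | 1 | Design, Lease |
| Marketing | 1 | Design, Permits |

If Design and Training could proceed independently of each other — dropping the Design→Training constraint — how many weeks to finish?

Before: longest chain Lease→Design→Training = 8+6+1 = 15, finish 15.
Without Design→Training, Training's earliest start moves from 14 to 8.
After: Lease→Design→Marketing = 8+6+1 = 15 → 15 weeks.

15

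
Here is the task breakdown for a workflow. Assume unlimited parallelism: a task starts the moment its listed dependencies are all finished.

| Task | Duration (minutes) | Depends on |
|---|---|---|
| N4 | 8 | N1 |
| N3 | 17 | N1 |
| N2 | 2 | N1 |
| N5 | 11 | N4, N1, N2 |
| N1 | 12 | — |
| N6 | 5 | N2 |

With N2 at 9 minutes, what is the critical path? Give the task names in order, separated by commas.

Critical path before the change: N1→N4→N5 = 12+8+11 = 31 giving 31 minutes.
The longest path through N2 is only 25 minutes, so N2 has float 6.
The binding chain switches to N1→N2→N5 = 12+9+11 = 32; finish 32 minutes.

N1, N2, N5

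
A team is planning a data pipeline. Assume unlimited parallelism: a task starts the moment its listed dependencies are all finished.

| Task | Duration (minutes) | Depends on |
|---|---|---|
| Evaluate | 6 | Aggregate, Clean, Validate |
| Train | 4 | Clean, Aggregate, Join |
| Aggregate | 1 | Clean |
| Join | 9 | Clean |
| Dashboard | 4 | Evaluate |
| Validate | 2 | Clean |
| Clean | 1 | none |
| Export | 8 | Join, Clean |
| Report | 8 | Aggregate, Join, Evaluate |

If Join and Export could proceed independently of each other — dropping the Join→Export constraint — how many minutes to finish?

18

Original critical path: Clean→Join→Export = 1+9+8 = 18 ⇒ 18 minutes.
Without Join→Export, Export's earliest start moves from 10 to 1.
After: Clean→Join→Report = 1+9+8 = 18 → 18 minutes.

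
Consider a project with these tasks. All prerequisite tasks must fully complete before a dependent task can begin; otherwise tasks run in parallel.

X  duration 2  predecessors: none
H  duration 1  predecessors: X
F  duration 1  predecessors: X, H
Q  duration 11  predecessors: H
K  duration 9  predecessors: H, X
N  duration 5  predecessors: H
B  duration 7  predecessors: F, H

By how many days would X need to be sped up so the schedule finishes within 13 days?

1

Current finish: 14 days; target: 13.
X is on every critical path, so each day cut from X cuts the finish by one (this holds down to a finish of 13).
Need 14 − 13 = 1 day off X → X becomes 1 day, finish becomes 13.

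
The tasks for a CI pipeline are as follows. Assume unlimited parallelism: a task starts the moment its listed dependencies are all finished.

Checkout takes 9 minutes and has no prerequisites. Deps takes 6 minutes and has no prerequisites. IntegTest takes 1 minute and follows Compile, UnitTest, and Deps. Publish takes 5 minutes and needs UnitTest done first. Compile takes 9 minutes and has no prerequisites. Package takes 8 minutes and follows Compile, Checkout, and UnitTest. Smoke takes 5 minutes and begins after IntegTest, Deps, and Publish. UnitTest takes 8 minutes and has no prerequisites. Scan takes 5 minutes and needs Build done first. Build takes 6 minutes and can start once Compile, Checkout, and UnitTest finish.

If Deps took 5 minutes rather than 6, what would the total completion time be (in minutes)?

Baseline: Checkout→Build→Scan = 9+6+5 = 20 → 20 minutes.
Deps has 8 minutes of float (longest path through it is 12).
The critical path is still Checkout→Build→Scan; finish is now 20 minutes.

20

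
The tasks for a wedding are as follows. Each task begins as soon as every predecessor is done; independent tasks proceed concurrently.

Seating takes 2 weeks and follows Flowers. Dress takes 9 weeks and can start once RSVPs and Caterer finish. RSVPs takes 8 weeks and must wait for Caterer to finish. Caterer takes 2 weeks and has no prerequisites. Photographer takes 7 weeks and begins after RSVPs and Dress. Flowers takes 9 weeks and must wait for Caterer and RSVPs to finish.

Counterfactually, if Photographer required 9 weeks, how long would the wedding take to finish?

28

Critical path before the change: Caterer→RSVPs→Dress→Photographer = 2+8+9+7 = 26 giving 26 weeks.
Photographer is on the critical path; changing it to 9 makes that path 28 weeks.
That remains the longest chain; total 28 weeks.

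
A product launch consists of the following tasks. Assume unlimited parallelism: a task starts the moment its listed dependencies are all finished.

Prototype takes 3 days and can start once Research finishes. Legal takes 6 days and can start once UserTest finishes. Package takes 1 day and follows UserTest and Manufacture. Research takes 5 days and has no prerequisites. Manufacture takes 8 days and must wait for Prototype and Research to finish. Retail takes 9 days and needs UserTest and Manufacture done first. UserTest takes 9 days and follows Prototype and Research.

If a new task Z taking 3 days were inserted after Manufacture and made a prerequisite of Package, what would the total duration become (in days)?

26

Originally the job takes 26 days.
With Z inserted, Package now waits for max(UserTest, Manufacture, Z).
New critical path: Research→Prototype→UserTest→Retail = 5+3+9+9 = 26 ⇒ 26 days.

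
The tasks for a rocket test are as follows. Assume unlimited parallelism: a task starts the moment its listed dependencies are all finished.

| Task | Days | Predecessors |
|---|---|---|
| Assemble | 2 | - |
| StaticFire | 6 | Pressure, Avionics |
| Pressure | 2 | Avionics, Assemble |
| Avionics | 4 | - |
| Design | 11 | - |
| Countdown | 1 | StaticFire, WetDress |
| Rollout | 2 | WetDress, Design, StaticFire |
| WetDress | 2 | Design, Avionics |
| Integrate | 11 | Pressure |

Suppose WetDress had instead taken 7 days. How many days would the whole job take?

20

Critical path before the change: Avionics→Pressure→Integrate = 4+2+11 = 17 giving 17 days.
The longest path through WetDress is only 15 days, so WetDress has float 2.
Now Design→WetDress→Rollout = 11+7+2 = 20 is longest, so the finish becomes 20 days.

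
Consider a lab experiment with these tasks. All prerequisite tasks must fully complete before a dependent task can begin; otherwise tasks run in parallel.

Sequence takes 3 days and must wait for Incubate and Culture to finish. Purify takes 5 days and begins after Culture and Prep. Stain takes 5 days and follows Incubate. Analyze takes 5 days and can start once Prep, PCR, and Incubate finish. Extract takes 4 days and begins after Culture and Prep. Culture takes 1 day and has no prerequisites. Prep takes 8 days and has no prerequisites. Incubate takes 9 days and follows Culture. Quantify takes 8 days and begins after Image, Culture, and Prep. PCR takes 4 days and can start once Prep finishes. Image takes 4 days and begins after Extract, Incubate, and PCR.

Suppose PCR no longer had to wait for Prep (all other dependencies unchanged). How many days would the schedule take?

With the dependency in place, Prep→Extract→Image→Quantify = 8+4+4+8 = 24 sets the finish at 24 days.
Without Prep→PCR, PCR's earliest start moves from 8 to 0.
New critical path: Prep→Extract→Image→Quantify = 8+4+4+8 = 24 ⇒ 24 days.

24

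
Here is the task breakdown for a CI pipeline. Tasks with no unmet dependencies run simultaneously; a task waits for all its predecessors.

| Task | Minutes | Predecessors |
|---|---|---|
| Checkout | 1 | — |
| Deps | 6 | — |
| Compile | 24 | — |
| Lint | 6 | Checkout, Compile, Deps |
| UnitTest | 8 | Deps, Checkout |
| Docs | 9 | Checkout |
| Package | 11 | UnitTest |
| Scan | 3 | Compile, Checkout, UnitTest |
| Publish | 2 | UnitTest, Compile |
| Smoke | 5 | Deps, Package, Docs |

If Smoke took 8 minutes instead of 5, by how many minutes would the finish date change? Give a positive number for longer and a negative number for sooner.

Baseline: Deps→UnitTest→Package→Smoke = 6+8+11+5 = 30 → 30 minutes.
Since Smoke is critical, the +3 change carries straight to that chain (now 33 minutes).
That remains the longest chain; total 33 minutes.
Change in finish: 33 − 30 = +3 minutes.

3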